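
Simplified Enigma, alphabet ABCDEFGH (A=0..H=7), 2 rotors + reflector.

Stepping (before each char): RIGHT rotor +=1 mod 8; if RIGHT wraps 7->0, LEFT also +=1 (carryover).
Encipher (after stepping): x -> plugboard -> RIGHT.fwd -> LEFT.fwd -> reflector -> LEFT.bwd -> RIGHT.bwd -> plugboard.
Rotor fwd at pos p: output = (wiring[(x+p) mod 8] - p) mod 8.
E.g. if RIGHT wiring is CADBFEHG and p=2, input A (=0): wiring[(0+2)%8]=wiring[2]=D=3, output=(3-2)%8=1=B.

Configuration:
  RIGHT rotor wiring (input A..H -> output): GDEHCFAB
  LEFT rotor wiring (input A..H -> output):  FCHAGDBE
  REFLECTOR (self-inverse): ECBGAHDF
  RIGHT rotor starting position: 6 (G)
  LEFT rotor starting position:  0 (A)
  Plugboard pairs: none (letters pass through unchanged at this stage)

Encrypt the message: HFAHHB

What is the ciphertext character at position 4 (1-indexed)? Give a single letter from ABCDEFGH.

Char 1 ('H'): step: R->7, L=0; H->plug->H->R->B->L->C->refl->B->L'->G->R'->G->plug->G
Char 2 ('F'): step: R->0, L->1 (L advanced); F->plug->F->R->F->L->A->refl->E->L'->H->R'->D->plug->D
Char 3 ('A'): step: R->1, L=1; A->plug->A->R->C->L->H->refl->F->L'->D->R'->B->plug->B
Char 4 ('H'): step: R->2, L=1; H->plug->H->R->B->L->G->refl->D->L'->G->R'->E->plug->E

E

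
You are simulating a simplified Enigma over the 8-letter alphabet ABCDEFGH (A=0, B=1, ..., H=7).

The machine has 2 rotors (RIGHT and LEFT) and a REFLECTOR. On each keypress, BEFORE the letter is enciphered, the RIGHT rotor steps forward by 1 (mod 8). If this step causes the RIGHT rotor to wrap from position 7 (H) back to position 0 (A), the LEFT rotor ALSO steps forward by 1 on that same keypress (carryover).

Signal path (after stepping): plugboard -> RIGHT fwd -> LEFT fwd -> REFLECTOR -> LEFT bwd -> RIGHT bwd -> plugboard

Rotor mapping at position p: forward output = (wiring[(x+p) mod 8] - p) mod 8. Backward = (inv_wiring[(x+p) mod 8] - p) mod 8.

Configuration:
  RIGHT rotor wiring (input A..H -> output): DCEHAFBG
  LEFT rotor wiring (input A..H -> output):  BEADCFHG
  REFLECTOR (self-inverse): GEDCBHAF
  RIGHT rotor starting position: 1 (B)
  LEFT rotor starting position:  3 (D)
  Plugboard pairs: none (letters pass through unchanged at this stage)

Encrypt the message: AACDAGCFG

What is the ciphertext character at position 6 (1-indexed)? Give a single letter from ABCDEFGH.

Char 1 ('A'): step: R->2, L=3; A->plug->A->R->C->L->C->refl->D->L'->E->R'->F->plug->F
Char 2 ('A'): step: R->3, L=3; A->plug->A->R->E->L->D->refl->C->L'->C->R'->C->plug->C
Char 3 ('C'): step: R->4, L=3; C->plug->C->R->F->L->G->refl->A->L'->A->R'->G->plug->G
Char 4 ('D'): step: R->5, L=3; D->plug->D->R->G->L->B->refl->E->L'->D->R'->H->plug->H
Char 5 ('A'): step: R->6, L=3; A->plug->A->R->D->L->E->refl->B->L'->G->R'->E->plug->E
Char 6 ('G'): step: R->7, L=3; G->plug->G->R->G->L->B->refl->E->L'->D->R'->C->plug->C

C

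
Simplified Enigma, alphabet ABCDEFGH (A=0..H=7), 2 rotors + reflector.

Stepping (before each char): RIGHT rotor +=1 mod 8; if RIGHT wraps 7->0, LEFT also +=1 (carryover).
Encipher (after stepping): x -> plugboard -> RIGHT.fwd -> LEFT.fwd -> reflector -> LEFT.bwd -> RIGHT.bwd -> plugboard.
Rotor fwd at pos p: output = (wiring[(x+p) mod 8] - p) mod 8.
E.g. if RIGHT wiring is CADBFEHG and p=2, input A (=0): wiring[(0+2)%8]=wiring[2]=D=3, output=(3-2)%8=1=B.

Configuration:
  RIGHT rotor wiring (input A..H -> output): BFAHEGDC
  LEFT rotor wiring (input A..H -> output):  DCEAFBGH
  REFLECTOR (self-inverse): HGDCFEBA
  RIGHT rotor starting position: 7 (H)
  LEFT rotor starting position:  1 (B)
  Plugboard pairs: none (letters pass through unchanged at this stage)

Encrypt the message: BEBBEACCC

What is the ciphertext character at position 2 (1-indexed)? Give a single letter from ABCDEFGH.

Char 1 ('B'): step: R->0, L->2 (L advanced); B->plug->B->R->F->L->F->refl->E->L'->E->R'->E->plug->E
Char 2 ('E'): step: R->1, L=2; E->plug->E->R->F->L->F->refl->E->L'->E->R'->A->plug->A

A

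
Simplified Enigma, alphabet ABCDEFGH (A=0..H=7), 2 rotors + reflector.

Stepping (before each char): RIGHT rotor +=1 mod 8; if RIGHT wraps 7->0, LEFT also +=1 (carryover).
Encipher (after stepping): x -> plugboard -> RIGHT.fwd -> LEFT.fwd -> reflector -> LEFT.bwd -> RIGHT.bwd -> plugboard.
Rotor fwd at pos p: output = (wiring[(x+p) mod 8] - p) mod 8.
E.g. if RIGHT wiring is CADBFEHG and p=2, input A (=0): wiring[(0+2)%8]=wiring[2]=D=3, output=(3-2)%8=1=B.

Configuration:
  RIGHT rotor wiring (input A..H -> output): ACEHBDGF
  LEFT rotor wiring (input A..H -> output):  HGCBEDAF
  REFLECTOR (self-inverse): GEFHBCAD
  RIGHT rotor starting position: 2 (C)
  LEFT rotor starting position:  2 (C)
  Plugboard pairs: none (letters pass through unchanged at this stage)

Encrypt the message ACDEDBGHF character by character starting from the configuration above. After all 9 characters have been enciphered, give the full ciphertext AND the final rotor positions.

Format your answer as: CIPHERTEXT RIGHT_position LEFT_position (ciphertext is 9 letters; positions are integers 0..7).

Answer: CFFCBABAH 3 3

Derivation:
Char 1 ('A'): step: R->3, L=2; A->plug->A->R->E->L->G->refl->A->L'->A->R'->C->plug->C
Char 2 ('C'): step: R->4, L=2; C->plug->C->R->C->L->C->refl->F->L'->G->R'->F->plug->F
Char 3 ('D'): step: R->5, L=2; D->plug->D->R->D->L->B->refl->E->L'->H->R'->F->plug->F
Char 4 ('E'): step: R->6, L=2; E->plug->E->R->G->L->F->refl->C->L'->C->R'->C->plug->C
Char 5 ('D'): step: R->7, L=2; D->plug->D->R->F->L->D->refl->H->L'->B->R'->B->plug->B
Char 6 ('B'): step: R->0, L->3 (L advanced); B->plug->B->R->C->L->A->refl->G->L'->A->R'->A->plug->A
Char 7 ('G'): step: R->1, L=3; G->plug->G->R->E->L->C->refl->F->L'->D->R'->B->plug->B
Char 8 ('H'): step: R->2, L=3; H->plug->H->R->A->L->G->refl->A->L'->C->R'->A->plug->A
Char 9 ('F'): step: R->3, L=3; F->plug->F->R->F->L->E->refl->B->L'->B->R'->H->plug->H
Final: ciphertext=CFFCBABAH, RIGHT=3, LEFT=3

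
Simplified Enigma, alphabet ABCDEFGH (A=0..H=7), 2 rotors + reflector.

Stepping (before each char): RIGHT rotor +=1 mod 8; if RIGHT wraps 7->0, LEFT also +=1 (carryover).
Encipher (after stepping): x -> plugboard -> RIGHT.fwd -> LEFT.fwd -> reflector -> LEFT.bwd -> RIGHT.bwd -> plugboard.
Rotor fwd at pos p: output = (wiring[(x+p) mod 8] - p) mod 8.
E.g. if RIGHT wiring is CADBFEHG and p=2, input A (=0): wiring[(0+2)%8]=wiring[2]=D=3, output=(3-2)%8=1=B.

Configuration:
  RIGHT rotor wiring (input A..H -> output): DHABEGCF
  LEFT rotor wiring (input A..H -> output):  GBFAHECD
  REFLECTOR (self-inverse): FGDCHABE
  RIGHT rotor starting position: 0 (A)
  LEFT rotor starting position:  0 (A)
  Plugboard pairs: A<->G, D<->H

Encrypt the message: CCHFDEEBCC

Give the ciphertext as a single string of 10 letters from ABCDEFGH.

Answer: FFGBHFDCBA

Derivation:
Char 1 ('C'): step: R->1, L=0; C->plug->C->R->A->L->G->refl->B->L'->B->R'->F->plug->F
Char 2 ('C'): step: R->2, L=0; C->plug->C->R->C->L->F->refl->A->L'->D->R'->F->plug->F
Char 3 ('H'): step: R->3, L=0; H->plug->D->R->H->L->D->refl->C->L'->G->R'->A->plug->G
Char 4 ('F'): step: R->4, L=0; F->plug->F->R->D->L->A->refl->F->L'->C->R'->B->plug->B
Char 5 ('D'): step: R->5, L=0; D->plug->H->R->H->L->D->refl->C->L'->G->R'->D->plug->H
Char 6 ('E'): step: R->6, L=0; E->plug->E->R->C->L->F->refl->A->L'->D->R'->F->plug->F
Char 7 ('E'): step: R->7, L=0; E->plug->E->R->C->L->F->refl->A->L'->D->R'->H->plug->D
Char 8 ('B'): step: R->0, L->1 (L advanced); B->plug->B->R->H->L->F->refl->A->L'->A->R'->C->plug->C
Char 9 ('C'): step: R->1, L=1; C->plug->C->R->A->L->A->refl->F->L'->H->R'->B->plug->B
Char 10 ('C'): step: R->2, L=1; C->plug->C->R->C->L->H->refl->E->L'->B->R'->G->plug->A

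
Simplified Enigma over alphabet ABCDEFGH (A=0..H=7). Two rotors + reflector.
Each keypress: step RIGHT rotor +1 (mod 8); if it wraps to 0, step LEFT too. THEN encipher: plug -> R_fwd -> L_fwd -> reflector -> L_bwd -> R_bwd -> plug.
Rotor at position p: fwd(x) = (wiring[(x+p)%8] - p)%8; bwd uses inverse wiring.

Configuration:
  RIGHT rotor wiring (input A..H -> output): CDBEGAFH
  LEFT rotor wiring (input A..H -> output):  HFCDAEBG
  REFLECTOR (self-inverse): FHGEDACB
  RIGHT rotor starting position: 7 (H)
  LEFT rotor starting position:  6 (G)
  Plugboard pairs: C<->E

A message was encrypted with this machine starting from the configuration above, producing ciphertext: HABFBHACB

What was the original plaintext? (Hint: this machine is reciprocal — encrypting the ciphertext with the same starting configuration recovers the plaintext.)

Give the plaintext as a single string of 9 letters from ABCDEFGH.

Answer: ACADDCHAG

Derivation:
Char 1 ('H'): step: R->0, L->7 (L advanced); H->plug->H->R->H->L->C->refl->G->L'->C->R'->A->plug->A
Char 2 ('A'): step: R->1, L=7; A->plug->A->R->C->L->G->refl->C->L'->H->R'->E->plug->C
Char 3 ('B'): step: R->2, L=7; B->plug->B->R->C->L->G->refl->C->L'->H->R'->A->plug->A
Char 4 ('F'): step: R->3, L=7; F->plug->F->R->H->L->C->refl->G->L'->C->R'->D->plug->D
Char 5 ('B'): step: R->4, L=7; B->plug->B->R->E->L->E->refl->D->L'->D->R'->D->plug->D
Char 6 ('H'): step: R->5, L=7; H->plug->H->R->B->L->A->refl->F->L'->G->R'->E->plug->C
Char 7 ('A'): step: R->6, L=7; A->plug->A->R->H->L->C->refl->G->L'->C->R'->H->plug->H
Char 8 ('C'): step: R->7, L=7; C->plug->E->R->F->L->B->refl->H->L'->A->R'->A->plug->A
Char 9 ('B'): step: R->0, L->0 (L advanced); B->plug->B->R->D->L->D->refl->E->L'->F->R'->G->plug->G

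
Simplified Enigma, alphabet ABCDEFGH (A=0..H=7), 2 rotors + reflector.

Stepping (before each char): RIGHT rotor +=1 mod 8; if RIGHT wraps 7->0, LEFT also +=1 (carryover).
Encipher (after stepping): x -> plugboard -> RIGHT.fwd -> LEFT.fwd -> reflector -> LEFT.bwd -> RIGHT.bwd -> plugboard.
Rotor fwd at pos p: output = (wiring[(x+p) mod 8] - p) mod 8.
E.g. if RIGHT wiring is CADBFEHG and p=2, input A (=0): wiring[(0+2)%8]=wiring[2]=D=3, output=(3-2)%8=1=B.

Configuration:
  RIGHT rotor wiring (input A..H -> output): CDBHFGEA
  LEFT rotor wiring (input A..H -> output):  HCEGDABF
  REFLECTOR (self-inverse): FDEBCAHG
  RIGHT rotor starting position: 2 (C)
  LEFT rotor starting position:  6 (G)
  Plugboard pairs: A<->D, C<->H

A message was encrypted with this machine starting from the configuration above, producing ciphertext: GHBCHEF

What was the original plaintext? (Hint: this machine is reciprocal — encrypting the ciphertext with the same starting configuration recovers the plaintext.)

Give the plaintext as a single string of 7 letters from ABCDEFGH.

Char 1 ('G'): step: R->3, L=6; G->plug->G->R->A->L->D->refl->B->L'->C->R'->B->plug->B
Char 2 ('H'): step: R->4, L=6; H->plug->C->R->A->L->D->refl->B->L'->C->R'->B->plug->B
Char 3 ('B'): step: R->5, L=6; B->plug->B->R->H->L->C->refl->E->L'->D->R'->C->plug->H
Char 4 ('C'): step: R->6, L=6; C->plug->H->R->A->L->D->refl->B->L'->C->R'->B->plug->B
Char 5 ('H'): step: R->7, L=6; H->plug->C->R->E->L->G->refl->H->L'->B->R'->A->plug->D
Char 6 ('E'): step: R->0, L->7 (L advanced); E->plug->E->R->F->L->E->refl->C->L'->H->R'->D->plug->A
Char 7 ('F'): step: R->1, L=7; F->plug->F->R->D->L->F->refl->A->L'->B->R'->H->plug->C

Answer: BBHBDAC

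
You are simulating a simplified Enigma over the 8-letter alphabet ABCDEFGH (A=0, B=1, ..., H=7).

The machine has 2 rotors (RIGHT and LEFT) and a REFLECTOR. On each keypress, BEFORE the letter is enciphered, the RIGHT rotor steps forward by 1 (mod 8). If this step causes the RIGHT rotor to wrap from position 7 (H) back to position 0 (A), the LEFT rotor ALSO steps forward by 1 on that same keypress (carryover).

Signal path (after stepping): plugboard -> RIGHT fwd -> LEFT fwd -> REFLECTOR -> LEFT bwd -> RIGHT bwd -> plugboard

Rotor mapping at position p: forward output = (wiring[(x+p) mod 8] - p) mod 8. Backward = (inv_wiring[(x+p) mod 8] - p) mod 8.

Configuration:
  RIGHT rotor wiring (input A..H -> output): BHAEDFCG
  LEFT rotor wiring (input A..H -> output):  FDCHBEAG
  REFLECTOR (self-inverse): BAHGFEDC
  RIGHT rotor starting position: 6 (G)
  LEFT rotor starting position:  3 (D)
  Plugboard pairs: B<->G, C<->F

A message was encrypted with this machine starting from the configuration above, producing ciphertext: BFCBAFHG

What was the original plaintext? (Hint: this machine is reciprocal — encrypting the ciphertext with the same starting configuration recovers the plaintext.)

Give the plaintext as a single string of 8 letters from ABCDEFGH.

Answer: GBEABABE

Derivation:
Char 1 ('B'): step: R->7, L=3; B->plug->G->R->G->L->A->refl->B->L'->C->R'->B->plug->G
Char 2 ('F'): step: R->0, L->4 (L advanced); F->plug->C->R->A->L->F->refl->E->L'->C->R'->G->plug->B
Char 3 ('C'): step: R->1, L=4; C->plug->F->R->B->L->A->refl->B->L'->E->R'->E->plug->E
Char 4 ('B'): step: R->2, L=4; B->plug->G->R->H->L->D->refl->G->L'->G->R'->A->plug->A
Char 5 ('A'): step: R->3, L=4; A->plug->A->R->B->L->A->refl->B->L'->E->R'->G->plug->B
Char 6 ('F'): step: R->4, L=4; F->plug->C->R->G->L->G->refl->D->L'->H->R'->A->plug->A
Char 7 ('H'): step: R->5, L=4; H->plug->H->R->G->L->G->refl->D->L'->H->R'->G->plug->B
Char 8 ('G'): step: R->6, L=4; G->plug->B->R->A->L->F->refl->E->L'->C->R'->E->plug->E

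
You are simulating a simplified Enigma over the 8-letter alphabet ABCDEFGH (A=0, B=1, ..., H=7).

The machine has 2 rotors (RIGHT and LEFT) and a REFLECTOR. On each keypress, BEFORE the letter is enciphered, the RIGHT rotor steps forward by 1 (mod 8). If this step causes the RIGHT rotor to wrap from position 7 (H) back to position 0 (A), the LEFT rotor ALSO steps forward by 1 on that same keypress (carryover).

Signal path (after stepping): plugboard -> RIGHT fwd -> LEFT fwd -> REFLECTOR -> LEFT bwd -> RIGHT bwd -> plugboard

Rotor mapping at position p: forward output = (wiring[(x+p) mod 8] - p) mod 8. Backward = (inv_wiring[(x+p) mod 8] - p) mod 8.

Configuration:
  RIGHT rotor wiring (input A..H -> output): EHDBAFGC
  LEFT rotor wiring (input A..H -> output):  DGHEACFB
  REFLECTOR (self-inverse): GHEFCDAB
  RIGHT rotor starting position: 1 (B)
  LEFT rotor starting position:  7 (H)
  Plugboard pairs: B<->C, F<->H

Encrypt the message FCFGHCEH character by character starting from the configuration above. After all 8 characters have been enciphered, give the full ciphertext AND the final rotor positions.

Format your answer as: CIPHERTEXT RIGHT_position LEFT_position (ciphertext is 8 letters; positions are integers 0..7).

Char 1 ('F'): step: R->2, L=7; F->plug->H->R->F->L->B->refl->H->L'->C->R'->G->plug->G
Char 2 ('C'): step: R->3, L=7; C->plug->B->R->F->L->B->refl->H->L'->C->R'->C->plug->B
Char 3 ('F'): step: R->4, L=7; F->plug->H->R->F->L->B->refl->H->L'->C->R'->C->plug->B
Char 4 ('G'): step: R->5, L=7; G->plug->G->R->E->L->F->refl->D->L'->G->R'->F->plug->H
Char 5 ('H'): step: R->6, L=7; H->plug->F->R->D->L->A->refl->G->L'->H->R'->H->plug->F
Char 6 ('C'): step: R->7, L=7; C->plug->B->R->F->L->B->refl->H->L'->C->R'->E->plug->E
Char 7 ('E'): step: R->0, L->0 (L advanced); E->plug->E->R->A->L->D->refl->F->L'->G->R'->G->plug->G
Char 8 ('H'): step: R->1, L=0; H->plug->F->R->F->L->C->refl->E->L'->D->R'->H->plug->F
Final: ciphertext=GBBHFEGF, RIGHT=1, LEFT=0

Answer: GBBHFEGF 1 0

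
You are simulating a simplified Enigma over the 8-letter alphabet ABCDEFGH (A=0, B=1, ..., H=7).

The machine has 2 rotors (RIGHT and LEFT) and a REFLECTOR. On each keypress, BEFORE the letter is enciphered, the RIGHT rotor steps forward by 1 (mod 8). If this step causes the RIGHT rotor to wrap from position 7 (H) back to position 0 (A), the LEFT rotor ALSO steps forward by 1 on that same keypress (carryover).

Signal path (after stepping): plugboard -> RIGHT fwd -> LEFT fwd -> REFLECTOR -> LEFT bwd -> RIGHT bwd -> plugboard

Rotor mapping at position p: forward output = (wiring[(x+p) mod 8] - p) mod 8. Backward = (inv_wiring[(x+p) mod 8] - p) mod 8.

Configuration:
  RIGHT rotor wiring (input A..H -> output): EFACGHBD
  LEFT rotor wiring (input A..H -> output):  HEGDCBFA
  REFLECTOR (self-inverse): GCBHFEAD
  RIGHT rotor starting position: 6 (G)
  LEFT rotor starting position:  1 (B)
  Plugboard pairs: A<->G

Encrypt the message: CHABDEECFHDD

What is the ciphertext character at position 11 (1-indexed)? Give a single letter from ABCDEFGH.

Char 1 ('C'): step: R->7, L=1; C->plug->C->R->G->L->H->refl->D->L'->A->R'->G->plug->A
Char 2 ('H'): step: R->0, L->2 (L advanced); H->plug->H->R->D->L->H->refl->D->L'->E->R'->A->plug->G
Char 3 ('A'): step: R->1, L=2; A->plug->G->R->C->L->A->refl->G->L'->F->R'->D->plug->D
Char 4 ('B'): step: R->2, L=2; B->plug->B->R->A->L->E->refl->F->L'->G->R'->A->plug->G
Char 5 ('D'): step: R->3, L=2; D->plug->D->R->G->L->F->refl->E->L'->A->R'->E->plug->E
Char 6 ('E'): step: R->4, L=2; E->plug->E->R->A->L->E->refl->F->L'->G->R'->H->plug->H
Char 7 ('E'): step: R->5, L=2; E->plug->E->R->A->L->E->refl->F->L'->G->R'->C->plug->C
Char 8 ('C'): step: R->6, L=2; C->plug->C->R->G->L->F->refl->E->L'->A->R'->G->plug->A
Char 9 ('F'): step: R->7, L=2; F->plug->F->R->H->L->C->refl->B->L'->B->R'->D->plug->D
Char 10 ('H'): step: R->0, L->3 (L advanced); H->plug->H->R->D->L->C->refl->B->L'->G->R'->E->plug->E
Char 11 ('D'): step: R->1, L=3; D->plug->D->R->F->L->E->refl->F->L'->E->R'->A->plug->G

G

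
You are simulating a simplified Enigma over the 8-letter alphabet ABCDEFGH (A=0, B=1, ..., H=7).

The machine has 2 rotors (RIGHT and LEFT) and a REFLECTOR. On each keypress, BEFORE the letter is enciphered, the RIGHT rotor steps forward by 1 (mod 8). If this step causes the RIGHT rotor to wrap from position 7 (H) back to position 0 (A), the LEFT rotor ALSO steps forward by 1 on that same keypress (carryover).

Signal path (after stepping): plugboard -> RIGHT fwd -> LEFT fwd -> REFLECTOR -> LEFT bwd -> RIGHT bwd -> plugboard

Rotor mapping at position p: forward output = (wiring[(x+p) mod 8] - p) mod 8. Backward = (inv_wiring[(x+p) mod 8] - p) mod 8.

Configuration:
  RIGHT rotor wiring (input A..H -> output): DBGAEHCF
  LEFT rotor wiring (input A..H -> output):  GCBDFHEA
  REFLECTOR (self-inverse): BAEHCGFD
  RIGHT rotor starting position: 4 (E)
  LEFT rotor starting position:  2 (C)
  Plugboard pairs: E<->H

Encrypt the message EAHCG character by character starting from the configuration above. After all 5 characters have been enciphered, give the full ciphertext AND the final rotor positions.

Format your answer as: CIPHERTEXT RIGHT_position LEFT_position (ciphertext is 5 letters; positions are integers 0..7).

Answer: FGDEC 1 3

Derivation:
Char 1 ('E'): step: R->5, L=2; E->plug->H->R->H->L->A->refl->B->L'->B->R'->F->plug->F
Char 2 ('A'): step: R->6, L=2; A->plug->A->R->E->L->C->refl->E->L'->G->R'->G->plug->G
Char 3 ('H'): step: R->7, L=2; H->plug->E->R->B->L->B->refl->A->L'->H->R'->D->plug->D
Char 4 ('C'): step: R->0, L->3 (L advanced); C->plug->C->R->G->L->H->refl->D->L'->F->R'->H->plug->E
Char 5 ('G'): step: R->1, L=3; G->plug->G->R->E->L->F->refl->G->L'->H->R'->C->plug->C
Final: ciphertext=FGDEC, RIGHT=1, LEFT=3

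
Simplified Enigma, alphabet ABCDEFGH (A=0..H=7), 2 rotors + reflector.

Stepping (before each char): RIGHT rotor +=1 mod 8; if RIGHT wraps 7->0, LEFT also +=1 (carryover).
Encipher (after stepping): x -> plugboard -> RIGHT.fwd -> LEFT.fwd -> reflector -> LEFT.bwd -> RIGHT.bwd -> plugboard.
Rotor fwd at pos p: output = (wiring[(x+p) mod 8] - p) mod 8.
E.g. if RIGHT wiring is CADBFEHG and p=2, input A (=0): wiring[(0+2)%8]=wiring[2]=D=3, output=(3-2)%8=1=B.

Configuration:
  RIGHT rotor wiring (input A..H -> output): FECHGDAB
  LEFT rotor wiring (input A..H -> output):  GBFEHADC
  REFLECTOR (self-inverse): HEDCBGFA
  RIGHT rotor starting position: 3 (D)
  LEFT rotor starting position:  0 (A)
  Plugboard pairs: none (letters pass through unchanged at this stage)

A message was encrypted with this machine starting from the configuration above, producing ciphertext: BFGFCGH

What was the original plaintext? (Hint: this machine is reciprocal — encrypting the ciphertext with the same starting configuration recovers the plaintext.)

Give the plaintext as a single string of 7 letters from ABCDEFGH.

Char 1 ('B'): step: R->4, L=0; B->plug->B->R->H->L->C->refl->D->L'->G->R'->G->plug->G
Char 2 ('F'): step: R->5, L=0; F->plug->F->R->F->L->A->refl->H->L'->E->R'->C->plug->C
Char 3 ('G'): step: R->6, L=0; G->plug->G->R->A->L->G->refl->F->L'->C->R'->A->plug->A
Char 4 ('F'): step: R->7, L=0; F->plug->F->R->H->L->C->refl->D->L'->G->R'->B->plug->B
Char 5 ('C'): step: R->0, L->1 (L advanced); C->plug->C->R->C->L->D->refl->C->L'->F->R'->A->plug->A
Char 6 ('G'): step: R->1, L=1; G->plug->G->R->A->L->A->refl->H->L'->E->R'->H->plug->H
Char 7 ('H'): step: R->2, L=1; H->plug->H->R->C->L->D->refl->C->L'->F->R'->B->plug->B

Answer: GCABAHB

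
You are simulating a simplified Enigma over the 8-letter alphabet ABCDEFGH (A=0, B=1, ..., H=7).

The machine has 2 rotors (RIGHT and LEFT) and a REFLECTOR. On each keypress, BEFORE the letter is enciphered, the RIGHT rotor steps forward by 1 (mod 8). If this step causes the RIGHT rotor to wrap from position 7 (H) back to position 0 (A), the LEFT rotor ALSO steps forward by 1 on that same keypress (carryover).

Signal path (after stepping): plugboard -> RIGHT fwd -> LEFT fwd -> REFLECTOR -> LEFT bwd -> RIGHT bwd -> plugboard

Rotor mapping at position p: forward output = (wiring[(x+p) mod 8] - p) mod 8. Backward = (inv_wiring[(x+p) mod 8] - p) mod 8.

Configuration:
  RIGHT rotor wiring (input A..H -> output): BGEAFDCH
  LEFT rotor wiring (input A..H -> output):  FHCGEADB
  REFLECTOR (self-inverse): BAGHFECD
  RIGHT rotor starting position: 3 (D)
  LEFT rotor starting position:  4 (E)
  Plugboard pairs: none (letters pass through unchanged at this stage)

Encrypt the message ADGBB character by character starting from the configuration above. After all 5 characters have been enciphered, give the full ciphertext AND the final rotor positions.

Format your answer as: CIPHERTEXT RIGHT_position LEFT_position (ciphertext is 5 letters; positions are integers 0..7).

Answer: DHEDF 0 5

Derivation:
Char 1 ('A'): step: R->4, L=4; A->plug->A->R->B->L->E->refl->F->L'->D->R'->D->plug->D
Char 2 ('D'): step: R->5, L=4; D->plug->D->R->E->L->B->refl->A->L'->A->R'->H->plug->H
Char 3 ('G'): step: R->6, L=4; G->plug->G->R->H->L->C->refl->G->L'->G->R'->E->plug->E
Char 4 ('B'): step: R->7, L=4; B->plug->B->R->C->L->H->refl->D->L'->F->R'->D->plug->D
Char 5 ('B'): step: R->0, L->5 (L advanced); B->plug->B->R->G->L->B->refl->A->L'->D->R'->F->plug->F
Final: ciphertext=DHEDF, RIGHT=0, LEFT=5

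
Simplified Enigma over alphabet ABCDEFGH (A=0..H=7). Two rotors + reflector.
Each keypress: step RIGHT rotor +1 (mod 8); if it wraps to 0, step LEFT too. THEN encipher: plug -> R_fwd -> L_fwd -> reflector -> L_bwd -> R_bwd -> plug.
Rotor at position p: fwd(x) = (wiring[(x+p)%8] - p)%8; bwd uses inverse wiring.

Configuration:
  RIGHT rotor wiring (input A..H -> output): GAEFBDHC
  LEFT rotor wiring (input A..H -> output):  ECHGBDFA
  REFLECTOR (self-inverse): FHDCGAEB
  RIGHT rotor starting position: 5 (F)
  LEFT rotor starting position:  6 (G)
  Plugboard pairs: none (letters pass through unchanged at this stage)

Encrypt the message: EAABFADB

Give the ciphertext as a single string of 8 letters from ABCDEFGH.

Char 1 ('E'): step: R->6, L=6; E->plug->E->R->G->L->D->refl->C->L'->B->R'->A->plug->A
Char 2 ('A'): step: R->7, L=6; A->plug->A->R->D->L->E->refl->G->L'->C->R'->F->plug->F
Char 3 ('A'): step: R->0, L->7 (L advanced); A->plug->A->R->G->L->E->refl->G->L'->H->R'->G->plug->G
Char 4 ('B'): step: R->1, L=7; B->plug->B->R->D->L->A->refl->F->L'->B->R'->G->plug->G
Char 5 ('F'): step: R->2, L=7; F->plug->F->R->A->L->B->refl->H->L'->E->R'->G->plug->G
Char 6 ('A'): step: R->3, L=7; A->plug->A->R->C->L->D->refl->C->L'->F->R'->G->plug->G
Char 7 ('D'): step: R->4, L=7; D->plug->D->R->G->L->E->refl->G->L'->H->R'->B->plug->B
Char 8 ('B'): step: R->5, L=7; B->plug->B->R->C->L->D->refl->C->L'->F->R'->C->plug->C

Answer: AFGGGGBC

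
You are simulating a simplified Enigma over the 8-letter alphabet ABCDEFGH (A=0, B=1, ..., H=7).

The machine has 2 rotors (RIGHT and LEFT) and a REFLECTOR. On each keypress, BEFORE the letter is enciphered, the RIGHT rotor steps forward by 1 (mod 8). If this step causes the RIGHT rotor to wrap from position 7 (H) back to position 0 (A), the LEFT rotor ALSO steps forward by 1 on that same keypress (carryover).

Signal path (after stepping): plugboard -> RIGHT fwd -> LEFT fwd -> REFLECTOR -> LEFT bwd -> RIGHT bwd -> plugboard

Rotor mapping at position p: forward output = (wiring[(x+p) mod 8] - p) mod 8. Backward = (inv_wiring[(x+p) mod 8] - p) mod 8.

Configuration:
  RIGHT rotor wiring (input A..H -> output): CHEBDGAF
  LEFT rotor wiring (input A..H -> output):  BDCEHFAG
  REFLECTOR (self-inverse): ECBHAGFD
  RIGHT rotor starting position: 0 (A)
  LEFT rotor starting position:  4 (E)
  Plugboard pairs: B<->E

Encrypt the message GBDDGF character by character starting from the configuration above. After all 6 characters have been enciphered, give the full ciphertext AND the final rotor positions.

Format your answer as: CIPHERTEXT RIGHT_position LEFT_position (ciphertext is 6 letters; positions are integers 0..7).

Answer: ADEFHD 6 4

Derivation:
Char 1 ('G'): step: R->1, L=4; G->plug->G->R->E->L->F->refl->G->L'->G->R'->A->plug->A
Char 2 ('B'): step: R->2, L=4; B->plug->E->R->G->L->G->refl->F->L'->E->R'->D->plug->D
Char 3 ('D'): step: R->3, L=4; D->plug->D->R->F->L->H->refl->D->L'->A->R'->B->plug->E
Char 4 ('D'): step: R->4, L=4; D->plug->D->R->B->L->B->refl->C->L'->D->R'->F->plug->F
Char 5 ('G'): step: R->5, L=4; G->plug->G->R->E->L->F->refl->G->L'->G->R'->H->plug->H
Char 6 ('F'): step: R->6, L=4; F->plug->F->R->D->L->C->refl->B->L'->B->R'->D->plug->D
Final: ciphertext=ADEFHD, RIGHT=6, LEFT=4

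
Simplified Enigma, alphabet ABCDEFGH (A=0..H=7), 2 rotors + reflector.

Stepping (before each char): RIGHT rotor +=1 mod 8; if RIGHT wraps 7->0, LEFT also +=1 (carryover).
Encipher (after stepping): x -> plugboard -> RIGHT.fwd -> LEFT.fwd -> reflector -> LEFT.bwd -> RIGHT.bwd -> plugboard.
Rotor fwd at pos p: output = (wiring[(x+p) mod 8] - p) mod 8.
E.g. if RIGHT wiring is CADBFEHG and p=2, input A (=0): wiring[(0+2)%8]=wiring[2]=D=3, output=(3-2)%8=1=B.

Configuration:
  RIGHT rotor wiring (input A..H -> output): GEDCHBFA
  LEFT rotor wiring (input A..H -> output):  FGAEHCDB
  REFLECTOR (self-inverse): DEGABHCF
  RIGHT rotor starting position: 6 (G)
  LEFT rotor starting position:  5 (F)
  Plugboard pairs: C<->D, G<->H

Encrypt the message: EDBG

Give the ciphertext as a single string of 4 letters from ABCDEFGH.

Answer: DFEB

Derivation:
Char 1 ('E'): step: R->7, L=5; E->plug->E->R->D->L->A->refl->D->L'->F->R'->C->plug->D
Char 2 ('D'): step: R->0, L->6 (L advanced); D->plug->C->R->D->L->A->refl->D->L'->B->R'->F->plug->F
Char 3 ('B'): step: R->1, L=6; B->plug->B->R->C->L->H->refl->F->L'->A->R'->E->plug->E
Char 4 ('G'): step: R->2, L=6; G->plug->H->R->C->L->H->refl->F->L'->A->R'->B->plug->B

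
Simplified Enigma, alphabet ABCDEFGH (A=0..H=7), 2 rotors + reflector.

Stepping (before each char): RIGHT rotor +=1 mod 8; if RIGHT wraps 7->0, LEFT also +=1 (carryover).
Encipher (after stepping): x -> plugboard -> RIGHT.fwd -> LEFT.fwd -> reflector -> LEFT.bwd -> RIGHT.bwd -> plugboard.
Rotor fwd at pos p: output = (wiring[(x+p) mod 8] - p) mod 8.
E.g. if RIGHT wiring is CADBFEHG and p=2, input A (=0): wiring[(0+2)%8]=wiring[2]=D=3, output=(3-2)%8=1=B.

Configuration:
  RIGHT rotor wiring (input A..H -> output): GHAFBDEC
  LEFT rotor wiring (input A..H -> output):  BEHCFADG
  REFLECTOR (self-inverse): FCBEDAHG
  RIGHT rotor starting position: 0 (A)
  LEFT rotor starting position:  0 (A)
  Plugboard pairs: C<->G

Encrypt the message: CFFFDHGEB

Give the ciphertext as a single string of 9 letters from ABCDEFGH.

Char 1 ('C'): step: R->1, L=0; C->plug->G->R->B->L->E->refl->D->L'->G->R'->A->plug->A
Char 2 ('F'): step: R->2, L=0; F->plug->F->R->A->L->B->refl->C->L'->D->R'->B->plug->B
Char 3 ('F'): step: R->3, L=0; F->plug->F->R->D->L->C->refl->B->L'->A->R'->C->plug->G
Char 4 ('F'): step: R->4, L=0; F->plug->F->R->D->L->C->refl->B->L'->A->R'->C->plug->G
Char 5 ('D'): step: R->5, L=0; D->plug->D->R->B->L->E->refl->D->L'->G->R'->A->plug->A
Char 6 ('H'): step: R->6, L=0; H->plug->H->R->F->L->A->refl->F->L'->E->R'->B->plug->B
Char 7 ('G'): step: R->7, L=0; G->plug->C->R->A->L->B->refl->C->L'->D->R'->A->plug->A
Char 8 ('E'): step: R->0, L->1 (L advanced); E->plug->E->R->B->L->G->refl->H->L'->E->R'->G->plug->C
Char 9 ('B'): step: R->1, L=1; B->plug->B->R->H->L->A->refl->F->L'->G->R'->A->plug->A

Answer: ABGGABACA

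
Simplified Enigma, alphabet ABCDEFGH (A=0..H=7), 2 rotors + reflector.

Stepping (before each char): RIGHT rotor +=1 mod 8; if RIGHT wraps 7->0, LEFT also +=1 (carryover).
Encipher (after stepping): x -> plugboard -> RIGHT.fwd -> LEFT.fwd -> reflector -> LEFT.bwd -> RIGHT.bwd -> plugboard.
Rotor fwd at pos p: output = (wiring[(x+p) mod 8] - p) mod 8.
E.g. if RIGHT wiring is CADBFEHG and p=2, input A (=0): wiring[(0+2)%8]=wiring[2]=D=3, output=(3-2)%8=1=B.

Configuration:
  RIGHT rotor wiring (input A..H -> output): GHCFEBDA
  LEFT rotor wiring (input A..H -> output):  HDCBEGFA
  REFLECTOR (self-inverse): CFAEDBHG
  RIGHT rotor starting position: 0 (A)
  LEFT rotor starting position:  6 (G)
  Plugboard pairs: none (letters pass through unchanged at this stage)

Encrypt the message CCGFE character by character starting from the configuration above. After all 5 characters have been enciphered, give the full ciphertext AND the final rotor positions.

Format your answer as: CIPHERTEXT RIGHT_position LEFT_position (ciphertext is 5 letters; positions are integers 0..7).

Char 1 ('C'): step: R->1, L=6; C->plug->C->R->E->L->E->refl->D->L'->F->R'->H->plug->H
Char 2 ('C'): step: R->2, L=6; C->plug->C->R->C->L->B->refl->F->L'->D->R'->B->plug->B
Char 3 ('G'): step: R->3, L=6; G->plug->G->R->E->L->E->refl->D->L'->F->R'->E->plug->E
Char 4 ('F'): step: R->4, L=6; F->plug->F->R->D->L->F->refl->B->L'->C->R'->E->plug->E
Char 5 ('E'): step: R->5, L=6; E->plug->E->R->C->L->B->refl->F->L'->D->R'->C->plug->C
Final: ciphertext=HBEEC, RIGHT=5, LEFT=6

Answer: HBEEC 5 6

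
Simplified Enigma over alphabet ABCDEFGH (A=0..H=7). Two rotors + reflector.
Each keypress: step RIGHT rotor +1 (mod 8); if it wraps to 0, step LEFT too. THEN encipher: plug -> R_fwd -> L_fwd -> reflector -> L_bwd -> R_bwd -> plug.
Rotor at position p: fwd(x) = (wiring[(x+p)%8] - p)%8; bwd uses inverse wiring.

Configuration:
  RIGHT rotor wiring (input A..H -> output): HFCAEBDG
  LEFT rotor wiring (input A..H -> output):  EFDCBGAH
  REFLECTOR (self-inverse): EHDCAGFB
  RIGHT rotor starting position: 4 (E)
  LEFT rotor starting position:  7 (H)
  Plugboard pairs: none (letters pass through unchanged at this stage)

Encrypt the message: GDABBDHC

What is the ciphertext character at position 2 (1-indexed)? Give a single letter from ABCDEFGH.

Char 1 ('G'): step: R->5, L=7; G->plug->G->R->D->L->E->refl->A->L'->A->R'->E->plug->E
Char 2 ('D'): step: R->6, L=7; D->plug->D->R->H->L->B->refl->H->L'->G->R'->G->plug->G

G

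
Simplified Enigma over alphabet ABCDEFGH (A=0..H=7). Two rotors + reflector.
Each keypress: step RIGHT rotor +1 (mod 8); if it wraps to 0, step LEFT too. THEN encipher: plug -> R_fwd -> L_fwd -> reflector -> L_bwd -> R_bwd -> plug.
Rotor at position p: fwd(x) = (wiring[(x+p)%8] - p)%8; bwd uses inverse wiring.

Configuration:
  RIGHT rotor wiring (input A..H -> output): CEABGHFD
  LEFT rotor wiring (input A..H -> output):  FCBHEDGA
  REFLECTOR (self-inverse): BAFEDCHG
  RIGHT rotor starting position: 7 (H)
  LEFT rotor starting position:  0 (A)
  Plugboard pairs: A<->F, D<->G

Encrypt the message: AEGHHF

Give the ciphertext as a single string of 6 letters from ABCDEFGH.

Char 1 ('A'): step: R->0, L->1 (L advanced); A->plug->F->R->H->L->E->refl->D->L'->D->R'->H->plug->H
Char 2 ('E'): step: R->1, L=1; E->plug->E->R->G->L->H->refl->G->L'->C->R'->G->plug->D
Char 3 ('G'): step: R->2, L=1; G->plug->D->R->F->L->F->refl->C->L'->E->R'->C->plug->C
Char 4 ('H'): step: R->3, L=1; H->plug->H->R->F->L->F->refl->C->L'->E->R'->C->plug->C
Char 5 ('H'): step: R->4, L=1; H->plug->H->R->F->L->F->refl->C->L'->E->R'->G->plug->D
Char 6 ('F'): step: R->5, L=1; F->plug->A->R->C->L->G->refl->H->L'->G->R'->C->plug->C

Answer: HDCCDC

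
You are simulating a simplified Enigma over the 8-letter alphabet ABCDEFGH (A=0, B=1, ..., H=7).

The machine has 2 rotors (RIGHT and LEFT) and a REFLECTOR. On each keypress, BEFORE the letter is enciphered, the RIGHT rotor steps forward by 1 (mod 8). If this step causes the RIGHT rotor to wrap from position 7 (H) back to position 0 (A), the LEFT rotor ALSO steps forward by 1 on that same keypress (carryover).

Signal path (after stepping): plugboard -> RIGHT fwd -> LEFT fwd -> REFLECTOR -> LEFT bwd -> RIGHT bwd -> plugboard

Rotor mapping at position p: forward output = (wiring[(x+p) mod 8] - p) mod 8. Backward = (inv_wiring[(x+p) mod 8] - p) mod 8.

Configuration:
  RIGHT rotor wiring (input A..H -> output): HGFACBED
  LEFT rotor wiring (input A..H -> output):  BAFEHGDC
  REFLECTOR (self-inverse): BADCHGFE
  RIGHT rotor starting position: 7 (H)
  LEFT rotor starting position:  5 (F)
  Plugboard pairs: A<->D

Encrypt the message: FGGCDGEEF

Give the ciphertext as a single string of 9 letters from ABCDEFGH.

Char 1 ('F'): step: R->0, L->6 (L advanced); F->plug->F->R->B->L->E->refl->H->L'->E->R'->G->plug->G
Char 2 ('G'): step: R->1, L=6; G->plug->G->R->C->L->D->refl->C->L'->D->R'->F->plug->F
Char 3 ('G'): step: R->2, L=6; G->plug->G->R->F->L->G->refl->F->L'->A->R'->C->plug->C
Char 4 ('C'): step: R->3, L=6; C->plug->C->R->G->L->B->refl->A->L'->H->R'->B->plug->B
Char 5 ('D'): step: R->4, L=6; D->plug->A->R->G->L->B->refl->A->L'->H->R'->D->plug->A
Char 6 ('G'): step: R->5, L=6; G->plug->G->R->D->L->C->refl->D->L'->C->R'->D->plug->A
Char 7 ('E'): step: R->6, L=6; E->plug->E->R->H->L->A->refl->B->L'->G->R'->A->plug->D
Char 8 ('E'): step: R->7, L=6; E->plug->E->R->B->L->E->refl->H->L'->E->R'->A->plug->D
Char 9 ('F'): step: R->0, L->7 (L advanced); F->plug->F->R->B->L->C->refl->D->L'->A->R'->D->plug->A

Answer: GFCBAADDA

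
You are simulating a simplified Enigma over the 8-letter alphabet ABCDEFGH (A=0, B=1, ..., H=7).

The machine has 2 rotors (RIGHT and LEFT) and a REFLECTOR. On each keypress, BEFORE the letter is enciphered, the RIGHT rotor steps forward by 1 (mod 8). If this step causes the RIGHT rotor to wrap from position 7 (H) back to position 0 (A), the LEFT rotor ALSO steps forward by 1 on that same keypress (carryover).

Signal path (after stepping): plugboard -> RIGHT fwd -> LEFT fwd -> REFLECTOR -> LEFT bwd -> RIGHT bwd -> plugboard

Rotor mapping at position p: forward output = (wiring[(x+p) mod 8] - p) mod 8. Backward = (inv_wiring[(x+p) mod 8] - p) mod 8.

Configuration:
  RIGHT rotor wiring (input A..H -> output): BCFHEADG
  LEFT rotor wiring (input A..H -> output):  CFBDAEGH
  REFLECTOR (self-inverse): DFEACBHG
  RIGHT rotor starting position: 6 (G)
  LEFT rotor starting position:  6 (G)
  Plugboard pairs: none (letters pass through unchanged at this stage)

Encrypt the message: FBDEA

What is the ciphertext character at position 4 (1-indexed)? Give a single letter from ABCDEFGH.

Char 1 ('F'): step: R->7, L=6; F->plug->F->R->F->L->F->refl->B->L'->B->R'->G->plug->G
Char 2 ('B'): step: R->0, L->7 (L advanced); B->plug->B->R->C->L->G->refl->H->L'->H->R'->D->plug->D
Char 3 ('D'): step: R->1, L=7; D->plug->D->R->D->L->C->refl->E->L'->E->R'->B->plug->B
Char 4 ('E'): step: R->2, L=7; E->plug->E->R->B->L->D->refl->A->L'->A->R'->H->plug->H

H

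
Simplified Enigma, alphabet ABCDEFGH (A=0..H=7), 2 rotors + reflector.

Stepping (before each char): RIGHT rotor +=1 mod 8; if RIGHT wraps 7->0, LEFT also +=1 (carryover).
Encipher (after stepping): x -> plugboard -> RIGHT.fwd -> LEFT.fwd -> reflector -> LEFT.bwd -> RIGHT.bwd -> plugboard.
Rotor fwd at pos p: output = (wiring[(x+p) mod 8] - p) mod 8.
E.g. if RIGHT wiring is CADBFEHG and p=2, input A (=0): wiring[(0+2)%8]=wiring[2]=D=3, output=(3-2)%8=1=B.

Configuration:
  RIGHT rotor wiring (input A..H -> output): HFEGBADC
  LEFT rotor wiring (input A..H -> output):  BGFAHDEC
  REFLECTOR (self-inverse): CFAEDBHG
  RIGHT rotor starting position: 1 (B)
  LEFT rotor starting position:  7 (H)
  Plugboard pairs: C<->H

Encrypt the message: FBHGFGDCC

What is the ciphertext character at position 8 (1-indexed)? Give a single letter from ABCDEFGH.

Char 1 ('F'): step: R->2, L=7; F->plug->F->R->A->L->D->refl->E->L'->G->R'->D->plug->D
Char 2 ('B'): step: R->3, L=7; B->plug->B->R->G->L->E->refl->D->L'->A->R'->D->plug->D
Char 3 ('H'): step: R->4, L=7; H->plug->C->R->H->L->F->refl->B->L'->E->R'->B->plug->B
Char 4 ('G'): step: R->5, L=7; G->plug->G->R->B->L->C->refl->A->L'->F->R'->C->plug->H
Char 5 ('F'): step: R->6, L=7; F->plug->F->R->A->L->D->refl->E->L'->G->R'->E->plug->E
Char 6 ('G'): step: R->7, L=7; G->plug->G->R->B->L->C->refl->A->L'->F->R'->D->plug->D
Char 7 ('D'): step: R->0, L->0 (L advanced); D->plug->D->R->G->L->E->refl->D->L'->F->R'->B->plug->B
Char 8 ('C'): step: R->1, L=0; C->plug->H->R->G->L->E->refl->D->L'->F->R'->C->plug->H

H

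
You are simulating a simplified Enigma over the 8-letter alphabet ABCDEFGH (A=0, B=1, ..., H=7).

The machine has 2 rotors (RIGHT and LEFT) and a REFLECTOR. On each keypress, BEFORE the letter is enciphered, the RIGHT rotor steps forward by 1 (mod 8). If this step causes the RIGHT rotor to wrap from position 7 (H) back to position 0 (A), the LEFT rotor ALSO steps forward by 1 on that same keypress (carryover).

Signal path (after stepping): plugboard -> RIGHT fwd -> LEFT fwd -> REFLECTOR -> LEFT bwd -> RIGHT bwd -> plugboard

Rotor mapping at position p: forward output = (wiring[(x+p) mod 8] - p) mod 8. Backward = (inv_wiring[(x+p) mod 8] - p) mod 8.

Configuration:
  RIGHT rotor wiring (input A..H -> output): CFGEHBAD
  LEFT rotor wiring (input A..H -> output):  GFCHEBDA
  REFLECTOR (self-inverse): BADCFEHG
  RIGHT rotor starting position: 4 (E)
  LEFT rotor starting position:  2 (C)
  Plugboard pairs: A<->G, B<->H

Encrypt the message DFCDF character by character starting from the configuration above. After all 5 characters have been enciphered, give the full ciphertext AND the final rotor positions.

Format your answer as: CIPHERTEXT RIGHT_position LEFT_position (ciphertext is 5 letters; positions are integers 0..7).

Answer: HABAA 1 3

Derivation:
Char 1 ('D'): step: R->5, L=2; D->plug->D->R->F->L->G->refl->H->L'->D->R'->B->plug->H
Char 2 ('F'): step: R->6, L=2; F->plug->F->R->G->L->E->refl->F->L'->B->R'->G->plug->A
Char 3 ('C'): step: R->7, L=2; C->plug->C->R->G->L->E->refl->F->L'->B->R'->H->plug->B
Char 4 ('D'): step: R->0, L->3 (L advanced); D->plug->D->R->E->L->F->refl->E->L'->A->R'->G->plug->A
Char 5 ('F'): step: R->1, L=3; F->plug->F->R->H->L->H->refl->G->L'->C->R'->G->plug->A
Final: ciphertext=HABAA, RIGHT=1, LEFT=3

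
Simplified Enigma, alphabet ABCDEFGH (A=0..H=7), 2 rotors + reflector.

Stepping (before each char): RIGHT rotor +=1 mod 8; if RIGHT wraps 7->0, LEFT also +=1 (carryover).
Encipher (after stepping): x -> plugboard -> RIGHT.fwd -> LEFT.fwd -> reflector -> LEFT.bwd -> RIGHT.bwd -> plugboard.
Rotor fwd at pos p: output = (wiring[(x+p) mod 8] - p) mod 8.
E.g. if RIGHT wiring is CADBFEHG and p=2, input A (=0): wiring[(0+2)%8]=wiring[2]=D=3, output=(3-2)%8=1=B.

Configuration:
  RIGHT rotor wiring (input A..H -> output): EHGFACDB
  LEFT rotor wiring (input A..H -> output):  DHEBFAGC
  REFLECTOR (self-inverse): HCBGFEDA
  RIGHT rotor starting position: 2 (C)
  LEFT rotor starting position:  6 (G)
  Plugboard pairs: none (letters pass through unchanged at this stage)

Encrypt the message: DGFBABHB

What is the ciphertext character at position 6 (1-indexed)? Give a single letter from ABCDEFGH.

Char 1 ('D'): step: R->3, L=6; D->plug->D->R->A->L->A->refl->H->L'->G->R'->E->plug->E
Char 2 ('G'): step: R->4, L=6; G->plug->G->R->C->L->F->refl->E->L'->B->R'->H->plug->H
Char 3 ('F'): step: R->5, L=6; F->plug->F->R->B->L->E->refl->F->L'->C->R'->E->plug->E
Char 4 ('B'): step: R->6, L=6; B->plug->B->R->D->L->B->refl->C->L'->H->R'->F->plug->F
Char 5 ('A'): step: R->7, L=6; A->plug->A->R->C->L->F->refl->E->L'->B->R'->F->plug->F
Char 6 ('B'): step: R->0, L->7 (L advanced); B->plug->B->R->H->L->H->refl->A->L'->C->R'->F->plug->F

F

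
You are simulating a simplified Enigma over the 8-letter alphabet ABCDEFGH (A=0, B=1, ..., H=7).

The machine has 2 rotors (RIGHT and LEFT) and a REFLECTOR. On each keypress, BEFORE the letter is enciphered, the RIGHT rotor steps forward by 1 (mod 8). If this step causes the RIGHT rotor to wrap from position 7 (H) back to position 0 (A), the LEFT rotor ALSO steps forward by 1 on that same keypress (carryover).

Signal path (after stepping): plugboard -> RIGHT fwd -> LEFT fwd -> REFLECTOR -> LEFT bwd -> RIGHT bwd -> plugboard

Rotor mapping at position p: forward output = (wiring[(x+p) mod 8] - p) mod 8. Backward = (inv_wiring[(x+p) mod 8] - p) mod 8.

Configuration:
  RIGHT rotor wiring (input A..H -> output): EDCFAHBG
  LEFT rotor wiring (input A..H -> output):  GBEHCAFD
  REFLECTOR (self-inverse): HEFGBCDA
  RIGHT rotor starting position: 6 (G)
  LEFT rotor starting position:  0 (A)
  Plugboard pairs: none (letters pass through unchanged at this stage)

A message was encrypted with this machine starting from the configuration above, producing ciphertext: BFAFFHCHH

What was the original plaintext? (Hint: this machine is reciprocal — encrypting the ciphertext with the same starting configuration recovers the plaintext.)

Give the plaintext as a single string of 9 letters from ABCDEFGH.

Char 1 ('B'): step: R->7, L=0; B->plug->B->R->F->L->A->refl->H->L'->D->R'->D->plug->D
Char 2 ('F'): step: R->0, L->1 (L advanced); F->plug->F->R->H->L->F->refl->C->L'->G->R'->H->plug->H
Char 3 ('A'): step: R->1, L=1; A->plug->A->R->C->L->G->refl->D->L'->B->R'->B->plug->B
Char 4 ('F'): step: R->2, L=1; F->plug->F->R->E->L->H->refl->A->L'->A->R'->A->plug->A
Char 5 ('F'): step: R->3, L=1; F->plug->F->R->B->L->D->refl->G->L'->C->R'->A->plug->A
Char 6 ('H'): step: R->4, L=1; H->plug->H->R->B->L->D->refl->G->L'->C->R'->D->plug->D
Char 7 ('C'): step: R->5, L=1; C->plug->C->R->B->L->D->refl->G->L'->C->R'->A->plug->A
Char 8 ('H'): step: R->6, L=1; H->plug->H->R->B->L->D->refl->G->L'->C->R'->G->plug->G
Char 9 ('H'): step: R->7, L=1; H->plug->H->R->C->L->G->refl->D->L'->B->R'->F->plug->F

Answer: DHBAADAGF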